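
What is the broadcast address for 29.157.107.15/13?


Network: 29.152.0.0/13
Host bits = 19
Set all host bits to 1:
Broadcast: 29.159.255.255


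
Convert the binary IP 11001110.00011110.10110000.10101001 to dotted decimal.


11001110 = 206
00011110 = 30
10110000 = 176
10101001 = 169
IP: 206.30.176.169


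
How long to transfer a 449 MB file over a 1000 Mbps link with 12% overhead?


Effective throughput = 1000 * (1 - 12/100) = 880 Mbps
File size in Mb = 449 * 8 = 3592 Mb
Time = 3592 / 880
Time = 4.0818 seconds


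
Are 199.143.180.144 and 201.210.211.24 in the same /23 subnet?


Mask: 255.255.254.0
199.143.180.144 AND mask = 199.143.180.0
201.210.211.24 AND mask = 201.210.210.0
No, different subnets (199.143.180.0 vs 201.210.210.0)


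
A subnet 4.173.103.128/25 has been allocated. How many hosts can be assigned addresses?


Host bits = 32 - 25 = 7
Total addresses = 2^7 = 128
Usable = total - 2 (network and broadcast)
Usable hosts: 126


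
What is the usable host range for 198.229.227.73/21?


Network: 198.229.224.0
Broadcast: 198.229.231.255
First usable = network + 1
Last usable = broadcast - 1
Range: 198.229.224.1 to 198.229.231.254


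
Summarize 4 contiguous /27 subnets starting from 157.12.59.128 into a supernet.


Original prefix: /27
Number of subnets: 4 = 2^2
New prefix = 27 - 2 = 25
Supernet: 157.12.59.128/25


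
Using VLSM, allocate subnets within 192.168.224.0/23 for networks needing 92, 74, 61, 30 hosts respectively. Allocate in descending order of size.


92 hosts -> /25 (126 usable): 192.168.224.0/25
74 hosts -> /25 (126 usable): 192.168.224.128/25
61 hosts -> /26 (62 usable): 192.168.225.0/26
30 hosts -> /27 (30 usable): 192.168.225.64/27
Allocation: 192.168.224.0/25 (92 hosts, 126 usable); 192.168.224.128/25 (74 hosts, 126 usable); 192.168.225.0/26 (61 hosts, 62 usable); 192.168.225.64/27 (30 hosts, 30 usable)


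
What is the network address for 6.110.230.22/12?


IP:   00000110.01101110.11100110.00010110
Mask: 11111111.11110000.00000000.00000000
AND operation:
Net:  00000110.01100000.00000000.00000000
Network: 6.96.0.0/12


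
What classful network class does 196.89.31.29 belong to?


First octet: 196
Binary: 11000100
110xxxxx -> Class C (192-223)
Class C, default mask 255.255.255.0 (/24)


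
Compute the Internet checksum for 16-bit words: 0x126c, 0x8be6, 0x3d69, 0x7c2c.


Sum all words (with carry folding):
+ 0x126c = 0x126c
+ 0x8be6 = 0x9e52
+ 0x3d69 = 0xdbbb
+ 0x7c2c = 0x57e8
One's complement: ~0x57e8
Checksum = 0xa817


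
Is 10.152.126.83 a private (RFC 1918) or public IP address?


RFC 1918 private ranges:
  10.0.0.0/8 (10.0.0.0 - 10.255.255.255)
  172.16.0.0/12 (172.16.0.0 - 172.31.255.255)
  192.168.0.0/16 (192.168.0.0 - 192.168.255.255)
Private (in 10.0.0.0/8)


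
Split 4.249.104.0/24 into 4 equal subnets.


New prefix = 24 + 2 = 26
Each subnet has 64 addresses
  4.249.104.0/26
  4.249.104.64/26
  4.249.104.128/26
  4.249.104.192/26
Subnets: 4.249.104.0/26, 4.249.104.64/26, 4.249.104.128/26, 4.249.104.192/26


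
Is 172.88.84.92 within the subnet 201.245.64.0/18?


Subnet network: 201.245.64.0
Test IP AND mask: 172.88.64.0
No, 172.88.84.92 is not in 201.245.64.0/18


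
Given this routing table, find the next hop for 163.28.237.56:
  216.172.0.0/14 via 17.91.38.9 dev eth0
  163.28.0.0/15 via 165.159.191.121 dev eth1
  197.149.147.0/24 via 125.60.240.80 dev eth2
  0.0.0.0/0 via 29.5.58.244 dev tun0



Longest prefix match for 163.28.237.56:
  /14 216.172.0.0: no
  /15 163.28.0.0: MATCH
  /24 197.149.147.0: no
  /0 0.0.0.0: MATCH
Selected: next-hop 165.159.191.121 via eth1 (matched /15)


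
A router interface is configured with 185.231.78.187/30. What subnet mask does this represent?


/30 means 30 network bits, 2 host bits
Binary: 11111111111111111111111111111100
Mask: 255.255.255.252


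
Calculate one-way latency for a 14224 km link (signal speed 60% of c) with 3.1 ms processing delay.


Speed = 0.6 * 3e5 km/s = 180000 km/s
Propagation delay = 14224 / 180000 = 0.079 s = 79.0222 ms
Processing delay = 3.1 ms
Total one-way latency = 82.1222 ms


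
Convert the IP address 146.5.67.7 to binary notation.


146 = 10010010
5 = 00000101
67 = 01000011
7 = 00000111
Binary: 10010010.00000101.01000011.00000111


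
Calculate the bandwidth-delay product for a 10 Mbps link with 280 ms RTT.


BDP = bandwidth * RTT
= 10 Mbps * 280 ms
= 10 * 1e6 * 280 / 1000 bits
= 2800000 bits
= 350000 bytes
= 341.7969 KB
BDP = 2800000 bits (350000 bytes)


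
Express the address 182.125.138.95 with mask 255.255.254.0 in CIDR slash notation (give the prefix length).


Binary: 11111111.11111111.11111110.00000000
Count leading 1s
Prefix: /23


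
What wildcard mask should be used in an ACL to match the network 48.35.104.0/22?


Subnet mask: 255.255.252.0
Wildcard = 255.255.255.255 - subnet mask
255 - 255 = 0
255 - 255 = 0
255 - 252 = 3
255 - 0 = 255
Wildcard: 0.0.3.255


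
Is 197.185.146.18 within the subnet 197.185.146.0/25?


Subnet network: 197.185.146.0
Test IP AND mask: 197.185.146.0
Yes, 197.185.146.18 is in 197.185.146.0/25


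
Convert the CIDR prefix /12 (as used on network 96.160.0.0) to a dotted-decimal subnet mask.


/12 means 12 network bits, 20 host bits
Binary: 11111111111100000000000000000000
Mask: 255.240.0.0


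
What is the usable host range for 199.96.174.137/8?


Network: 199.0.0.0
Broadcast: 199.255.255.255
First usable = network + 1
Last usable = broadcast - 1
Range: 199.0.0.1 to 199.255.255.254


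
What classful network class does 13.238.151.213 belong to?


First octet: 13
Binary: 00001101
0xxxxxxx -> Class A (1-126)
Class A, default mask 255.0.0.0 (/8)


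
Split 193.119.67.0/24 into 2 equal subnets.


New prefix = 24 + 1 = 25
Each subnet has 128 addresses
  193.119.67.0/25
  193.119.67.128/25
Subnets: 193.119.67.0/25, 193.119.67.128/25


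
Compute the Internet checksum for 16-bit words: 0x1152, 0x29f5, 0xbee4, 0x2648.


Sum all words (with carry folding):
+ 0x1152 = 0x1152
+ 0x29f5 = 0x3b47
+ 0xbee4 = 0xfa2b
+ 0x2648 = 0x2074
One's complement: ~0x2074
Checksum = 0xdf8b


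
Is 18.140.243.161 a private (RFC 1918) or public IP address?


RFC 1918 private ranges:
  10.0.0.0/8 (10.0.0.0 - 10.255.255.255)
  172.16.0.0/12 (172.16.0.0 - 172.31.255.255)
  192.168.0.0/16 (192.168.0.0 - 192.168.255.255)
Public (not in any RFC 1918 range)


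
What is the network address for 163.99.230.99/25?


IP:   10100011.01100011.11100110.01100011
Mask: 11111111.11111111.11111111.10000000
AND operation:
Net:  10100011.01100011.11100110.00000000
Network: 163.99.230.0/25


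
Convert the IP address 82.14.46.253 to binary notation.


82 = 01010010
14 = 00001110
46 = 00101110
253 = 11111101
Binary: 01010010.00001110.00101110.11111101


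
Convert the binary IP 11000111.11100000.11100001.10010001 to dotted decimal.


11000111 = 199
11100000 = 224
11100001 = 225
10010001 = 145
IP: 199.224.225.145


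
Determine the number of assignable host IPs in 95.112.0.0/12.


Host bits = 32 - 12 = 20
Total addresses = 2^20 = 1048576
Usable = total - 2 (network and broadcast)
Usable hosts: 1048574


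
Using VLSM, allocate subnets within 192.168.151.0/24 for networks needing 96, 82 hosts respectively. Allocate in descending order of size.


96 hosts -> /25 (126 usable): 192.168.151.0/25
82 hosts -> /25 (126 usable): 192.168.151.128/25
Allocation: 192.168.151.0/25 (96 hosts, 126 usable); 192.168.151.128/25 (82 hosts, 126 usable)


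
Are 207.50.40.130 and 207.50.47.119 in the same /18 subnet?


Mask: 255.255.192.0
207.50.40.130 AND mask = 207.50.0.0
207.50.47.119 AND mask = 207.50.0.0
Yes, same subnet (207.50.0.0)


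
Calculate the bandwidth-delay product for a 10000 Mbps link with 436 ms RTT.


BDP = bandwidth * RTT
= 10000 Mbps * 436 ms
= 10000 * 1e6 * 436 / 1000 bits
= 4360000000 bits
= 545000000 bytes
= 532226.5625 KB
BDP = 4360000000 bits (545000000 bytes)


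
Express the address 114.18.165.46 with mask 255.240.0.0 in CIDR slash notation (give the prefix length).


Binary: 11111111.11110000.00000000.00000000
Count leading 1s
Prefix: /12


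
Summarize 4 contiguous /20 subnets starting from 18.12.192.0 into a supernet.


Original prefix: /20
Number of subnets: 4 = 2^2
New prefix = 20 - 2 = 18
Supernet: 18.12.192.0/18


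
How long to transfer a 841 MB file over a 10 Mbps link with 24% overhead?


Effective throughput = 10 * (1 - 24/100) = 7.6 Mbps
File size in Mb = 841 * 8 = 6728 Mb
Time = 6728 / 7.6
Time = 885.2632 seconds


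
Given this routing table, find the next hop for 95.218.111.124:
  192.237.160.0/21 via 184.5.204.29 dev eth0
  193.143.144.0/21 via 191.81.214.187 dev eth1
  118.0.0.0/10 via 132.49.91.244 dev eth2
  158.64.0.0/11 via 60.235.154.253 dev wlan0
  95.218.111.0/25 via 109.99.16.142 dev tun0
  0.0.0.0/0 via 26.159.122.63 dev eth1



Longest prefix match for 95.218.111.124:
  /21 192.237.160.0: no
  /21 193.143.144.0: no
  /10 118.0.0.0: no
  /11 158.64.0.0: no
  /25 95.218.111.0: MATCH
  /0 0.0.0.0: MATCH
Selected: next-hop 109.99.16.142 via tun0 (matched /25)


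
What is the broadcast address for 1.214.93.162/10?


Network: 1.192.0.0/10
Host bits = 22
Set all host bits to 1:
Broadcast: 1.255.255.255


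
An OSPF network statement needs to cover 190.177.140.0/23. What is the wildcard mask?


Subnet mask: 255.255.254.0
Wildcard = 255.255.255.255 - subnet mask
255 - 255 = 0
255 - 255 = 0
255 - 254 = 1
255 - 0 = 255
Wildcard: 0.0.1.255


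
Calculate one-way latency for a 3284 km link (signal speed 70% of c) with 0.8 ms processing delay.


Speed = 0.7 * 3e5 km/s = 210000 km/s
Propagation delay = 3284 / 210000 = 0.0156 s = 15.6381 ms
Processing delay = 0.8 ms
Total one-way latency = 16.4381 ms


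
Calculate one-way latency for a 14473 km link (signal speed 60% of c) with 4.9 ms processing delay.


Speed = 0.6 * 3e5 km/s = 180000 km/s
Propagation delay = 14473 / 180000 = 0.0804 s = 80.4056 ms
Processing delay = 4.9 ms
Total one-way latency = 85.3056 ms


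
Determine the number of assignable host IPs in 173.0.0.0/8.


Host bits = 32 - 8 = 24
Total addresses = 2^24 = 16777216
Usable = total - 2 (network and broadcast)
Usable hosts: 16777214


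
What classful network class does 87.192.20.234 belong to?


First octet: 87
Binary: 01010111
0xxxxxxx -> Class A (1-126)
Class A, default mask 255.0.0.0 (/8)


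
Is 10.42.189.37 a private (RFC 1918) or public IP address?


RFC 1918 private ranges:
  10.0.0.0/8 (10.0.0.0 - 10.255.255.255)
  172.16.0.0/12 (172.16.0.0 - 172.31.255.255)
  192.168.0.0/16 (192.168.0.0 - 192.168.255.255)
Private (in 10.0.0.0/8)


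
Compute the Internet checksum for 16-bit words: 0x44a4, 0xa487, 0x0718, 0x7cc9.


Sum all words (with carry folding):
+ 0x44a4 = 0x44a4
+ 0xa487 = 0xe92b
+ 0x0718 = 0xf043
+ 0x7cc9 = 0x6d0d
One's complement: ~0x6d0d
Checksum = 0x92f2


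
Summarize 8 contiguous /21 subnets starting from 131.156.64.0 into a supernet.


Original prefix: /21
Number of subnets: 8 = 2^3
New prefix = 21 - 3 = 18
Supernet: 131.156.64.0/18


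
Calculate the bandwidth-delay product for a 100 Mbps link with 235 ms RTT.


BDP = bandwidth * RTT
= 100 Mbps * 235 ms
= 100 * 1e6 * 235 / 1000 bits
= 23500000 bits
= 2937500 bytes
= 2868.6523 KB
BDP = 23500000 bits (2937500 bytes)


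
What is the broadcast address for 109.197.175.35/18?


Network: 109.197.128.0/18
Host bits = 14
Set all host bits to 1:
Broadcast: 109.197.191.255


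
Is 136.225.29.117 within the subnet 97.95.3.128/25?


Subnet network: 97.95.3.128
Test IP AND mask: 136.225.29.0
No, 136.225.29.117 is not in 97.95.3.128/25


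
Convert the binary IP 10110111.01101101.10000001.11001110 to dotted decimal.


10110111 = 183
01101101 = 109
10000001 = 129
11001110 = 206
IP: 183.109.129.206


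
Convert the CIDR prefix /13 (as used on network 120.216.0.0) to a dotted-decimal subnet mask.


/13 means 13 network bits, 19 host bits
Binary: 11111111111110000000000000000000
Mask: 255.248.0.0


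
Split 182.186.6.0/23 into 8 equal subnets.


New prefix = 23 + 3 = 26
Each subnet has 64 addresses
  182.186.6.0/26
  182.186.6.64/26
  182.186.6.128/26
  182.186.6.192/26
  182.186.7.0/26
  182.186.7.64/26
  182.186.7.128/26
  182.186.7.192/26
Subnets: 182.186.6.0/26, 182.186.6.64/26, 182.186.6.128/26, 182.186.6.192/26, 182.186.7.0/26, 182.186.7.64/26, 182.186.7.128/26, 182.186.7.192/26


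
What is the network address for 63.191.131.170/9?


IP:   00111111.10111111.10000011.10101010
Mask: 11111111.10000000.00000000.00000000
AND operation:
Net:  00111111.10000000.00000000.00000000
Network: 63.128.0.0/9


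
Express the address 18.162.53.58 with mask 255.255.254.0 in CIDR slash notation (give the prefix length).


Binary: 11111111.11111111.11111110.00000000
Count leading 1s
Prefix: /23


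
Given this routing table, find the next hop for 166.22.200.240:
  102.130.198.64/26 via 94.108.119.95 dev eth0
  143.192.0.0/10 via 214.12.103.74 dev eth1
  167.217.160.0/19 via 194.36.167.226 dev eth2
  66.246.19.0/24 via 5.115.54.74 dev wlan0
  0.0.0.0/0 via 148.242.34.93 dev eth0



Longest prefix match for 166.22.200.240:
  /26 102.130.198.64: no
  /10 143.192.0.0: no
  /19 167.217.160.0: no
  /24 66.246.19.0: no
  /0 0.0.0.0: MATCH
Selected: next-hop 148.242.34.93 via eth0 (matched /0)


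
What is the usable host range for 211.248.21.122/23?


Network: 211.248.20.0
Broadcast: 211.248.21.255
First usable = network + 1
Last usable = broadcast - 1
Range: 211.248.20.1 to 211.248.21.254


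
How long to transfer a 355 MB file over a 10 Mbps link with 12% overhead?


Effective throughput = 10 * (1 - 12/100) = 8.8 Mbps
File size in Mb = 355 * 8 = 2840 Mb
Time = 2840 / 8.8
Time = 322.7273 seconds


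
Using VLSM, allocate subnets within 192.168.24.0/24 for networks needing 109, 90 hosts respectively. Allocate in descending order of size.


109 hosts -> /25 (126 usable): 192.168.24.0/25
90 hosts -> /25 (126 usable): 192.168.24.128/25
Allocation: 192.168.24.0/25 (109 hosts, 126 usable); 192.168.24.128/25 (90 hosts, 126 usable)


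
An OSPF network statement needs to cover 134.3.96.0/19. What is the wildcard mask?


Subnet mask: 255.255.224.0
Wildcard = 255.255.255.255 - subnet mask
255 - 255 = 0
255 - 255 = 0
255 - 224 = 31
255 - 0 = 255
Wildcard: 0.0.31.255


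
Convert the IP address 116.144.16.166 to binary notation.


116 = 01110100
144 = 10010000
16 = 00010000
166 = 10100110
Binary: 01110100.10010000.00010000.10100110


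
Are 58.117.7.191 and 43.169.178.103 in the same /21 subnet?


Mask: 255.255.248.0
58.117.7.191 AND mask = 58.117.0.0
43.169.178.103 AND mask = 43.169.176.0
No, different subnets (58.117.0.0 vs 43.169.176.0)


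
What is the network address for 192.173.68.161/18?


IP:   11000000.10101101.01000100.10100001
Mask: 11111111.11111111.11000000.00000000
AND operation:
Net:  11000000.10101101.01000000.00000000
Network: 192.173.64.0/18


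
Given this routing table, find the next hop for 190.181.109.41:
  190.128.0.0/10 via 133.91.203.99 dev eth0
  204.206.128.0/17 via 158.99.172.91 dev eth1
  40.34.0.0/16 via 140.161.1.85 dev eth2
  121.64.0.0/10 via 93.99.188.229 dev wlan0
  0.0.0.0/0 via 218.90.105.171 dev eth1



Longest prefix match for 190.181.109.41:
  /10 190.128.0.0: MATCH
  /17 204.206.128.0: no
  /16 40.34.0.0: no
  /10 121.64.0.0: no
  /0 0.0.0.0: MATCH
Selected: next-hop 133.91.203.99 via eth0 (matched /10)


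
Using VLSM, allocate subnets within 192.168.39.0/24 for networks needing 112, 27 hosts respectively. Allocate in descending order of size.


112 hosts -> /25 (126 usable): 192.168.39.0/25
27 hosts -> /27 (30 usable): 192.168.39.128/27
Allocation: 192.168.39.0/25 (112 hosts, 126 usable); 192.168.39.128/27 (27 hosts, 30 usable)


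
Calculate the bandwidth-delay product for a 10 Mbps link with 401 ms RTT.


BDP = bandwidth * RTT
= 10 Mbps * 401 ms
= 10 * 1e6 * 401 / 1000 bits
= 4010000 bits
= 501250 bytes
= 489.502 KB
BDP = 4010000 bits (501250 bytes)


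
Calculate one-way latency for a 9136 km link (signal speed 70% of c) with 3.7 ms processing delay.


Speed = 0.7 * 3e5 km/s = 210000 km/s
Propagation delay = 9136 / 210000 = 0.0435 s = 43.5048 ms
Processing delay = 3.7 ms
Total one-way latency = 47.2048 ms


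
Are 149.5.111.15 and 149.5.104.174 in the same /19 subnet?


Mask: 255.255.224.0
149.5.111.15 AND mask = 149.5.96.0
149.5.104.174 AND mask = 149.5.96.0
Yes, same subnet (149.5.96.0)


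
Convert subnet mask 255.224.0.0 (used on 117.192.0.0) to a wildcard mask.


Subnet mask: 255.224.0.0
Wildcard = 255.255.255.255 - subnet mask
255 - 255 = 0
255 - 224 = 31
255 - 0 = 255
255 - 0 = 255
Wildcard: 0.31.255.255


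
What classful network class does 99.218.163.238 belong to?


First octet: 99
Binary: 01100011
0xxxxxxx -> Class A (1-126)
Class A, default mask 255.0.0.0 (/8)


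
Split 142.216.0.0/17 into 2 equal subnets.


New prefix = 17 + 1 = 18
Each subnet has 16384 addresses
  142.216.0.0/18
  142.216.64.0/18
Subnets: 142.216.0.0/18, 142.216.64.0/18


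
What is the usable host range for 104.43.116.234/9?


Network: 104.0.0.0
Broadcast: 104.127.255.255
First usable = network + 1
Last usable = broadcast - 1
Range: 104.0.0.1 to 104.127.255.254


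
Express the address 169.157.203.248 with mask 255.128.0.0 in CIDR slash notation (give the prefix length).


Binary: 11111111.10000000.00000000.00000000
Count leading 1s
Prefix: /9


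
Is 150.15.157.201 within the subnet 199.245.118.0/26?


Subnet network: 199.245.118.0
Test IP AND mask: 150.15.157.192
No, 150.15.157.201 is not in 199.245.118.0/26


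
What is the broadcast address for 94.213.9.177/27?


Network: 94.213.9.160/27
Host bits = 5
Set all host bits to 1:
Broadcast: 94.213.9.191


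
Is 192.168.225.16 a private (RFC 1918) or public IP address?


RFC 1918 private ranges:
  10.0.0.0/8 (10.0.0.0 - 10.255.255.255)
  172.16.0.0/12 (172.16.0.0 - 172.31.255.255)
  192.168.0.0/16 (192.168.0.0 - 192.168.255.255)
Private (in 192.168.0.0/16)


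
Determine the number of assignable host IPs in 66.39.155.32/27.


Host bits = 32 - 27 = 5
Total addresses = 2^5 = 32
Usable = total - 2 (network and broadcast)
Usable hosts: 30


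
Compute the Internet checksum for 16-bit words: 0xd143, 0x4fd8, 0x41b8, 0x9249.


Sum all words (with carry folding):
+ 0xd143 = 0xd143
+ 0x4fd8 = 0x211c
+ 0x41b8 = 0x62d4
+ 0x9249 = 0xf51d
One's complement: ~0xf51d
Checksum = 0x0ae2


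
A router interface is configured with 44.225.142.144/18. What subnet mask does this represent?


/18 means 18 network bits, 14 host bits
Binary: 11111111111111111100000000000000
Mask: 255.255.192.0


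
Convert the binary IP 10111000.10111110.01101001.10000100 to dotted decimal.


10111000 = 184
10111110 = 190
01101001 = 105
10000100 = 132
IP: 184.190.105.132


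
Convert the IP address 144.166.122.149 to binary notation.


144 = 10010000
166 = 10100110
122 = 01111010
149 = 10010101
Binary: 10010000.10100110.01111010.10010101


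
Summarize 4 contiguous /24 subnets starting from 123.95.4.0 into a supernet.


Original prefix: /24
Number of subnets: 4 = 2^2
New prefix = 24 - 2 = 22
Supernet: 123.95.4.0/22


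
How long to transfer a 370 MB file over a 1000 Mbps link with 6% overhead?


Effective throughput = 1000 * (1 - 6/100) = 940 Mbps
File size in Mb = 370 * 8 = 2960 Mb
Time = 2960 / 940
Time = 3.1489 seconds


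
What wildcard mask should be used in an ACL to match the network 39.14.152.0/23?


Subnet mask: 255.255.254.0
Wildcard = 255.255.255.255 - subnet mask
255 - 255 = 0
255 - 255 = 0
255 - 254 = 1
255 - 0 = 255
Wildcard: 0.0.1.255


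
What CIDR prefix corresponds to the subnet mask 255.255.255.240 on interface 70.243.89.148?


Binary: 11111111.11111111.11111111.11110000
Count leading 1s
Prefix: /28


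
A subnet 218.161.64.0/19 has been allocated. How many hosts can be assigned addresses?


Host bits = 32 - 19 = 13
Total addresses = 2^13 = 8192
Usable = total - 2 (network and broadcast)
Usable hosts: 8190


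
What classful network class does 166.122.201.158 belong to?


First octet: 166
Binary: 10100110
10xxxxxx -> Class B (128-191)
Class B, default mask 255.255.0.0 (/16)


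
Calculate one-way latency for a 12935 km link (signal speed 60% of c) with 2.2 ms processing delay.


Speed = 0.6 * 3e5 km/s = 180000 km/s
Propagation delay = 12935 / 180000 = 0.0719 s = 71.8611 ms
Processing delay = 2.2 ms
Total one-way latency = 74.0611 ms


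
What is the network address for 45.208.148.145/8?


IP:   00101101.11010000.10010100.10010001
Mask: 11111111.00000000.00000000.00000000
AND operation:
Net:  00101101.00000000.00000000.00000000
Network: 45.0.0.0/8


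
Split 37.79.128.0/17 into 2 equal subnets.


New prefix = 17 + 1 = 18
Each subnet has 16384 addresses
  37.79.128.0/18
  37.79.192.0/18
Subnets: 37.79.128.0/18, 37.79.192.0/18


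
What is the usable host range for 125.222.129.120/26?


Network: 125.222.129.64
Broadcast: 125.222.129.127
First usable = network + 1
Last usable = broadcast - 1
Range: 125.222.129.65 to 125.222.129.126


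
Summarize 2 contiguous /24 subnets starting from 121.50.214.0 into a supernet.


Original prefix: /24
Number of subnets: 2 = 2^1
New prefix = 24 - 1 = 23
Supernet: 121.50.214.0/23


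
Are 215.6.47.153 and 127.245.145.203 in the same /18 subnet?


Mask: 255.255.192.0
215.6.47.153 AND mask = 215.6.0.0
127.245.145.203 AND mask = 127.245.128.0
No, different subnets (215.6.0.0 vs 127.245.128.0)


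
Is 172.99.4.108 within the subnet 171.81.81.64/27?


Subnet network: 171.81.81.64
Test IP AND mask: 172.99.4.96
No, 172.99.4.108 is not in 171.81.81.64/27


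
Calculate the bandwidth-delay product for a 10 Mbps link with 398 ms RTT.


BDP = bandwidth * RTT
= 10 Mbps * 398 ms
= 10 * 1e6 * 398 / 1000 bits
= 3980000 bits
= 497500 bytes
= 485.8398 KB
BDP = 3980000 bits (497500 bytes)


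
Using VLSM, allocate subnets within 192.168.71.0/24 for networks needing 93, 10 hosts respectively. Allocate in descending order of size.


93 hosts -> /25 (126 usable): 192.168.71.0/25
10 hosts -> /28 (14 usable): 192.168.71.128/28
Allocation: 192.168.71.0/25 (93 hosts, 126 usable); 192.168.71.128/28 (10 hosts, 14 usable)


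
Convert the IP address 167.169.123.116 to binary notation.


167 = 10100111
169 = 10101001
123 = 01111011
116 = 01110100
Binary: 10100111.10101001.01111011.01110100


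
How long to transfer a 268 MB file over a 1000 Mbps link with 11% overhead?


Effective throughput = 1000 * (1 - 11/100) = 890 Mbps
File size in Mb = 268 * 8 = 2144 Mb
Time = 2144 / 890
Time = 2.409 seconds


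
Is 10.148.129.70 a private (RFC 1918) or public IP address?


RFC 1918 private ranges:
  10.0.0.0/8 (10.0.0.0 - 10.255.255.255)
  172.16.0.0/12 (172.16.0.0 - 172.31.255.255)
  192.168.0.0/16 (192.168.0.0 - 192.168.255.255)
Private (in 10.0.0.0/8)


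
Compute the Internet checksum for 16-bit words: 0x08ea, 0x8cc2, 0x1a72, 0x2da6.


Sum all words (with carry folding):
+ 0x08ea = 0x08ea
+ 0x8cc2 = 0x95ac
+ 0x1a72 = 0xb01e
+ 0x2da6 = 0xddc4
One's complement: ~0xddc4
Checksum = 0x223b


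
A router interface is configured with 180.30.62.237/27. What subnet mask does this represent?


/27 means 27 network bits, 5 host bits
Binary: 11111111111111111111111111100000
Mask: 255.255.255.224


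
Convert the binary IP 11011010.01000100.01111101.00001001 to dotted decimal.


11011010 = 218
01000100 = 68
01111101 = 125
00001001 = 9
IP: 218.68.125.9


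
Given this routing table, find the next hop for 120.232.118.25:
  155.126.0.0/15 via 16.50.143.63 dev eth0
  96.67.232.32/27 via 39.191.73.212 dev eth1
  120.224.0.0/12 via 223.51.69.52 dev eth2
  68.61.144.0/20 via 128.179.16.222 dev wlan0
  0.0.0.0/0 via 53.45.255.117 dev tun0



Longest prefix match for 120.232.118.25:
  /15 155.126.0.0: no
  /27 96.67.232.32: no
  /12 120.224.0.0: MATCH
  /20 68.61.144.0: no
  /0 0.0.0.0: MATCH
Selected: next-hop 223.51.69.52 via eth2 (matched /12)


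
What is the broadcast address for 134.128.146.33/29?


Network: 134.128.146.32/29
Host bits = 3
Set all host bits to 1:
Broadcast: 134.128.146.39


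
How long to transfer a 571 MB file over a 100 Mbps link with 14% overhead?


Effective throughput = 100 * (1 - 14/100) = 86 Mbps
File size in Mb = 571 * 8 = 4568 Mb
Time = 4568 / 86
Time = 53.1163 seconds


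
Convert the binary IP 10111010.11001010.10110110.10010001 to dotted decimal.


10111010 = 186
11001010 = 202
10110110 = 182
10010001 = 145
IP: 186.202.182.145


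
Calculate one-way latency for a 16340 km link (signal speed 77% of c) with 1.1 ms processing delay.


Speed = 0.77 * 3e5 km/s = 231000 km/s
Propagation delay = 16340 / 231000 = 0.0707 s = 70.7359 ms
Processing delay = 1.1 ms
Total one-way latency = 71.8359 ms


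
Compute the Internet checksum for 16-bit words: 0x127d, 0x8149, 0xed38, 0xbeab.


Sum all words (with carry folding):
+ 0x127d = 0x127d
+ 0x8149 = 0x93c6
+ 0xed38 = 0x80ff
+ 0xbeab = 0x3fab
One's complement: ~0x3fab
Checksum = 0xc054


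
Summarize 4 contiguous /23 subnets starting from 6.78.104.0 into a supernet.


Original prefix: /23
Number of subnets: 4 = 2^2
New prefix = 23 - 2 = 21
Supernet: 6.78.104.0/21


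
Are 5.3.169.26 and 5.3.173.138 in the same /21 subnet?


Mask: 255.255.248.0
5.3.169.26 AND mask = 5.3.168.0
5.3.173.138 AND mask = 5.3.168.0
Yes, same subnet (5.3.168.0)


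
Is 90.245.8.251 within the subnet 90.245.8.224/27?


Subnet network: 90.245.8.224
Test IP AND mask: 90.245.8.224
Yes, 90.245.8.251 is in 90.245.8.224/27


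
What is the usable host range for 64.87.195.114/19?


Network: 64.87.192.0
Broadcast: 64.87.223.255
First usable = network + 1
Last usable = broadcast - 1
Range: 64.87.192.1 to 64.87.223.254


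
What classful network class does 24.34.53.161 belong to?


First octet: 24
Binary: 00011000
0xxxxxxx -> Class A (1-126)
Class A, default mask 255.0.0.0 (/8)


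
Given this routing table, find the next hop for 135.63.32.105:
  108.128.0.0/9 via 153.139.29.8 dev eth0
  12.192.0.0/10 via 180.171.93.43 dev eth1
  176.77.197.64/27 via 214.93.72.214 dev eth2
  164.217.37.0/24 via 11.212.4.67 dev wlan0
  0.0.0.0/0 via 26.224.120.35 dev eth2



Longest prefix match for 135.63.32.105:
  /9 108.128.0.0: no
  /10 12.192.0.0: no
  /27 176.77.197.64: no
  /24 164.217.37.0: no
  /0 0.0.0.0: MATCH
Selected: next-hop 26.224.120.35 via eth2 (matched /0)


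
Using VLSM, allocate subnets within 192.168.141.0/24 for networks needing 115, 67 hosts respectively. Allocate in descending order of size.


115 hosts -> /25 (126 usable): 192.168.141.0/25
67 hosts -> /25 (126 usable): 192.168.141.128/25
Allocation: 192.168.141.0/25 (115 hosts, 126 usable); 192.168.141.128/25 (67 hosts, 126 usable)


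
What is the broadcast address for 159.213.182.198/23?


Network: 159.213.182.0/23
Host bits = 9
Set all host bits to 1:
Broadcast: 159.213.183.255


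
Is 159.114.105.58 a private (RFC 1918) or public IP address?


RFC 1918 private ranges:
  10.0.0.0/8 (10.0.0.0 - 10.255.255.255)
  172.16.0.0/12 (172.16.0.0 - 172.31.255.255)
  192.168.0.0/16 (192.168.0.0 - 192.168.255.255)
Public (not in any RFC 1918 range)


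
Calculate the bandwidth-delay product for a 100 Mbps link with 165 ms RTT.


BDP = bandwidth * RTT
= 100 Mbps * 165 ms
= 100 * 1e6 * 165 / 1000 bits
= 16500000 bits
= 2062500 bytes
= 2014.1602 KB
BDP = 16500000 bits (2062500 bytes)


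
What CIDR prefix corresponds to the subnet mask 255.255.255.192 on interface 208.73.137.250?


Binary: 11111111.11111111.11111111.11000000
Count leading 1s
Prefix: /26


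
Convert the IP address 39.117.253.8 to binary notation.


39 = 00100111
117 = 01110101
253 = 11111101
8 = 00001000
Binary: 00100111.01110101.11111101.00001000


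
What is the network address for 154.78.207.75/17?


IP:   10011010.01001110.11001111.01001011
Mask: 11111111.11111111.10000000.00000000
AND operation:
Net:  10011010.01001110.10000000.00000000
Network: 154.78.128.0/17


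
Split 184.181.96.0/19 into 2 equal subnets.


New prefix = 19 + 1 = 20
Each subnet has 4096 addresses
  184.181.96.0/20
  184.181.112.0/20
Subnets: 184.181.96.0/20, 184.181.112.0/20


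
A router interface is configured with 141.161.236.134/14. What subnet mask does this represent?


/14 means 14 network bits, 18 host bits
Binary: 11111111111111000000000000000000
Mask: 255.252.0.0


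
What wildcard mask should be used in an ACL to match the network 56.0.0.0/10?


Subnet mask: 255.192.0.0
Wildcard = 255.255.255.255 - subnet mask
255 - 255 = 0
255 - 192 = 63
255 - 0 = 255
255 - 0 = 255
Wildcard: 0.63.255.255


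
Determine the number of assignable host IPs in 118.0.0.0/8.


Host bits = 32 - 8 = 24
Total addresses = 2^24 = 16777216
Usable = total - 2 (network and broadcast)
Usable hosts: 16777214


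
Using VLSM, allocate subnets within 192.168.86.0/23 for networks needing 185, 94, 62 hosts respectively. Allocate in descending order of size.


185 hosts -> /24 (254 usable): 192.168.86.0/24
94 hosts -> /25 (126 usable): 192.168.87.0/25
62 hosts -> /26 (62 usable): 192.168.87.128/26
Allocation: 192.168.86.0/24 (185 hosts, 254 usable); 192.168.87.0/25 (94 hosts, 126 usable); 192.168.87.128/26 (62 hosts, 62 usable)


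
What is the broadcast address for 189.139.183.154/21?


Network: 189.139.176.0/21
Host bits = 11
Set all host bits to 1:
Broadcast: 189.139.183.255


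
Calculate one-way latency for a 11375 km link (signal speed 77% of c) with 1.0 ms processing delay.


Speed = 0.77 * 3e5 km/s = 231000 km/s
Propagation delay = 11375 / 231000 = 0.0492 s = 49.2424 ms
Processing delay = 1.0 ms
Total one-way latency = 50.2424 ms


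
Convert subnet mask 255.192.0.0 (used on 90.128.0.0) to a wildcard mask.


Subnet mask: 255.192.0.0
Wildcard = 255.255.255.255 - subnet mask
255 - 255 = 0
255 - 192 = 63
255 - 0 = 255
255 - 0 = 255
Wildcard: 0.63.255.255


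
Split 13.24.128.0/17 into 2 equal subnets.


New prefix = 17 + 1 = 18
Each subnet has 16384 addresses
  13.24.128.0/18
  13.24.192.0/18
Subnets: 13.24.128.0/18, 13.24.192.0/18


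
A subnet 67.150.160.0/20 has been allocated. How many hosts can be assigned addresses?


Host bits = 32 - 20 = 12
Total addresses = 2^12 = 4096
Usable = total - 2 (network and broadcast)
Usable hosts: 4094


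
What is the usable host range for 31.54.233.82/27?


Network: 31.54.233.64
Broadcast: 31.54.233.95
First usable = network + 1
Last usable = broadcast - 1
Range: 31.54.233.65 to 31.54.233.94


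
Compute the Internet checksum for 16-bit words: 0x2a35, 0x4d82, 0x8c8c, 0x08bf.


Sum all words (with carry folding):
+ 0x2a35 = 0x2a35
+ 0x4d82 = 0x77b7
+ 0x8c8c = 0x0444
+ 0x08bf = 0x0d03
One's complement: ~0x0d03
Checksum = 0xf2fc


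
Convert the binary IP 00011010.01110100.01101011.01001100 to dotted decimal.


00011010 = 26
01110100 = 116
01101011 = 107
01001100 = 76
IP: 26.116.107.76


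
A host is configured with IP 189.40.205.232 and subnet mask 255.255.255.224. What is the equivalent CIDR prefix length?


Binary: 11111111.11111111.11111111.11100000
Count leading 1s
Prefix: /27


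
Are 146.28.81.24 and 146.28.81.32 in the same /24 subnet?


Mask: 255.255.255.0
146.28.81.24 AND mask = 146.28.81.0
146.28.81.32 AND mask = 146.28.81.0
Yes, same subnet (146.28.81.0)


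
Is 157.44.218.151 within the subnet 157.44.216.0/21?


Subnet network: 157.44.216.0
Test IP AND mask: 157.44.216.0
Yes, 157.44.218.151 is in 157.44.216.0/21


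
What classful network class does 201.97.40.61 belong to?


First octet: 201
Binary: 11001001
110xxxxx -> Class C (192-223)
Class C, default mask 255.255.255.0 (/24)


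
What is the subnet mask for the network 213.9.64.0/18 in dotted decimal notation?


/18 means 18 network bits, 14 host bits
Binary: 11111111111111111100000000000000
Mask: 255.255.192.0


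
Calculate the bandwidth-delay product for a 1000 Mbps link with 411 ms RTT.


BDP = bandwidth * RTT
= 1000 Mbps * 411 ms
= 1000 * 1e6 * 411 / 1000 bits
= 411000000 bits
= 51375000 bytes
= 50170.8984 KB
BDP = 411000000 bits (51375000 bytes)


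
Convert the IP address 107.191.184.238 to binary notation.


107 = 01101011
191 = 10111111
184 = 10111000
238 = 11101110
Binary: 01101011.10111111.10111000.11101110


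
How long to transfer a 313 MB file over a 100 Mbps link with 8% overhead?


Effective throughput = 100 * (1 - 8/100) = 92 Mbps
File size in Mb = 313 * 8 = 2504 Mb
Time = 2504 / 92
Time = 27.2174 seconds


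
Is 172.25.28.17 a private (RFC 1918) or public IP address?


RFC 1918 private ranges:
  10.0.0.0/8 (10.0.0.0 - 10.255.255.255)
  172.16.0.0/12 (172.16.0.0 - 172.31.255.255)
  192.168.0.0/16 (192.168.0.0 - 192.168.255.255)
Private (in 172.16.0.0/12)


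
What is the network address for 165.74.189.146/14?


IP:   10100101.01001010.10111101.10010010
Mask: 11111111.11111100.00000000.00000000
AND operation:
Net:  10100101.01001000.00000000.00000000
Network: 165.72.0.0/14


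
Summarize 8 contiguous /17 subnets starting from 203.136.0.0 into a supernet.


Original prefix: /17
Number of subnets: 8 = 2^3
New prefix = 17 - 3 = 14
Supernet: 203.136.0.0/14


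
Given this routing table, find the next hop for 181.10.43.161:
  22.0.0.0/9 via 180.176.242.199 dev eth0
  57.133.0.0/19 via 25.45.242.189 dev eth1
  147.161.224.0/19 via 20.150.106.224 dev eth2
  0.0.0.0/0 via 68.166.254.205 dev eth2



Longest prefix match for 181.10.43.161:
  /9 22.0.0.0: no
  /19 57.133.0.0: no
  /19 147.161.224.0: no
  /0 0.0.0.0: MATCH
Selected: next-hop 68.166.254.205 via eth2 (matched /0)


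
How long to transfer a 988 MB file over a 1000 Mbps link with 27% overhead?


Effective throughput = 1000 * (1 - 27/100) = 730 Mbps
File size in Mb = 988 * 8 = 7904 Mb
Time = 7904 / 730
Time = 10.8274 seconds


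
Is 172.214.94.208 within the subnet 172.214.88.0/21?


Subnet network: 172.214.88.0
Test IP AND mask: 172.214.88.0
Yes, 172.214.94.208 is in 172.214.88.0/21


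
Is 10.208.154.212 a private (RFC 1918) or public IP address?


RFC 1918 private ranges:
  10.0.0.0/8 (10.0.0.0 - 10.255.255.255)
  172.16.0.0/12 (172.16.0.0 - 172.31.255.255)
  192.168.0.0/16 (192.168.0.0 - 192.168.255.255)
Private (in 10.0.0.0/8)


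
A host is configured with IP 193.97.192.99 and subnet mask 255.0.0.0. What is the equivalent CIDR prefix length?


Binary: 11111111.00000000.00000000.00000000
Count leading 1s
Prefix: /8


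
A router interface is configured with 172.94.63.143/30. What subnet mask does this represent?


/30 means 30 network bits, 2 host bits
Binary: 11111111111111111111111111111100
Mask: 255.255.255.252


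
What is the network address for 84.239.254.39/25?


IP:   01010100.11101111.11111110.00100111
Mask: 11111111.11111111.11111111.10000000
AND operation:
Net:  01010100.11101111.11111110.00000000
Network: 84.239.254.0/25


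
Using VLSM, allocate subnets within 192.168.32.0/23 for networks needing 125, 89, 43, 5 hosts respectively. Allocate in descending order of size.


125 hosts -> /25 (126 usable): 192.168.32.0/25
89 hosts -> /25 (126 usable): 192.168.32.128/25
43 hosts -> /26 (62 usable): 192.168.33.0/26
5 hosts -> /29 (6 usable): 192.168.33.64/29
Allocation: 192.168.32.0/25 (125 hosts, 126 usable); 192.168.32.128/25 (89 hosts, 126 usable); 192.168.33.0/26 (43 hosts, 62 usable); 192.168.33.64/29 (5 hosts, 6 usable)


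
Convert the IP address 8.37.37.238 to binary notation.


8 = 00001000
37 = 00100101
37 = 00100101
238 = 11101110
Binary: 00001000.00100101.00100101.11101110


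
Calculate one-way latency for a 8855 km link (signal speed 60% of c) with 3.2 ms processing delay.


Speed = 0.6 * 3e5 km/s = 180000 km/s
Propagation delay = 8855 / 180000 = 0.0492 s = 49.1944 ms
Processing delay = 3.2 ms
Total one-way latency = 52.3944 ms


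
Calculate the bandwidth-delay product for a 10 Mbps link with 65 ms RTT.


BDP = bandwidth * RTT
= 10 Mbps * 65 ms
= 10 * 1e6 * 65 / 1000 bits
= 650000 bits
= 81250 bytes
= 79.3457 KB
BDP = 650000 bits (81250 bytes)


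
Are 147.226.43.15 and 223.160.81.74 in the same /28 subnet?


Mask: 255.255.255.240
147.226.43.15 AND mask = 147.226.43.0
223.160.81.74 AND mask = 223.160.81.64
No, different subnets (147.226.43.0 vs 223.160.81.64)


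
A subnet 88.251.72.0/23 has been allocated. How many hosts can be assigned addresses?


Host bits = 32 - 23 = 9
Total addresses = 2^9 = 512
Usable = total - 2 (network and broadcast)
Usable hosts: 510


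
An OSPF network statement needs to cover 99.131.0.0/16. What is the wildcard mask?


Subnet mask: 255.255.0.0
Wildcard = 255.255.255.255 - subnet mask
255 - 255 = 0
255 - 255 = 0
255 - 0 = 255
255 - 0 = 255
Wildcard: 0.0.255.255


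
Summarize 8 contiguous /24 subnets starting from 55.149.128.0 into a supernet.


Original prefix: /24
Number of subnets: 8 = 2^3
New prefix = 24 - 3 = 21
Supernet: 55.149.128.0/21


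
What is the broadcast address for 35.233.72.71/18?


Network: 35.233.64.0/18
Host bits = 14
Set all host bits to 1:
Broadcast: 35.233.127.255


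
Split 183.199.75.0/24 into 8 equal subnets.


New prefix = 24 + 3 = 27
Each subnet has 32 addresses
  183.199.75.0/27
  183.199.75.32/27
  183.199.75.64/27
  183.199.75.96/27
  183.199.75.128/27
  183.199.75.160/27
  183.199.75.192/27
  183.199.75.224/27
Subnets: 183.199.75.0/27, 183.199.75.32/27, 183.199.75.64/27, 183.199.75.96/27, 183.199.75.128/27, 183.199.75.160/27, 183.199.75.192/27, 183.199.75.224/27


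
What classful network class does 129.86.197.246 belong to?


First octet: 129
Binary: 10000001
10xxxxxx -> Class B (128-191)
Class B, default mask 255.255.0.0 (/16)


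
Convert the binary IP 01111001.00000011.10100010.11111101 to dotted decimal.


01111001 = 121
00000011 = 3
10100010 = 162
11111101 = 253
IP: 121.3.162.253


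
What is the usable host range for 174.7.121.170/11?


Network: 174.0.0.0
Broadcast: 174.31.255.255
First usable = network + 1
Last usable = broadcast - 1
Range: 174.0.0.1 to 174.31.255.254


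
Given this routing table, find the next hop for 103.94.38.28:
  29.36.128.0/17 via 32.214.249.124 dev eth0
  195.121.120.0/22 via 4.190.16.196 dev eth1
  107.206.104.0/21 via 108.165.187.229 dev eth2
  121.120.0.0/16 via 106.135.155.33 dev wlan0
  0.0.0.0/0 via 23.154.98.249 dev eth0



Longest prefix match for 103.94.38.28:
  /17 29.36.128.0: no
  /22 195.121.120.0: no
  /21 107.206.104.0: no
  /16 121.120.0.0: no
  /0 0.0.0.0: MATCH
Selected: next-hop 23.154.98.249 via eth0 (matched /0)


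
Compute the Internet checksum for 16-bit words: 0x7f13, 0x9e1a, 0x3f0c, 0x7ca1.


Sum all words (with carry folding):
+ 0x7f13 = 0x7f13
+ 0x9e1a = 0x1d2e
+ 0x3f0c = 0x5c3a
+ 0x7ca1 = 0xd8db
One's complement: ~0xd8db
Checksum = 0x2724


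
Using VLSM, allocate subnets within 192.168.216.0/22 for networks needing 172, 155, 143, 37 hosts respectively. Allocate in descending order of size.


172 hosts -> /24 (254 usable): 192.168.216.0/24
155 hosts -> /24 (254 usable): 192.168.217.0/24
143 hosts -> /24 (254 usable): 192.168.218.0/24
37 hosts -> /26 (62 usable): 192.168.219.0/26
Allocation: 192.168.216.0/24 (172 hosts, 254 usable); 192.168.217.0/24 (155 hosts, 254 usable); 192.168.218.0/24 (143 hosts, 254 usable); 192.168.219.0/26 (37 hosts, 62 usable)


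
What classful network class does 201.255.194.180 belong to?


First octet: 201
Binary: 11001001
110xxxxx -> Class C (192-223)
Class C, default mask 255.255.255.0 (/24)
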